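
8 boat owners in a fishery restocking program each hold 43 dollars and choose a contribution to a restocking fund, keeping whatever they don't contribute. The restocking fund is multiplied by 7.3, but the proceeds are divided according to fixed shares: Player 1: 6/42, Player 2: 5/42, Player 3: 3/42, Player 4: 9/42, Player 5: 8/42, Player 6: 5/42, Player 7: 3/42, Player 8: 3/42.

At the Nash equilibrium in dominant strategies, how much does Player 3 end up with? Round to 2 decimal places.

Player j's private return per contributed unit is 7.3 × (j's share). Contributing is weakly dominant for j when that share is at least 1/7.3 = 0.1370, and contributing 0 is dominant otherwise.
Player 1, Player 4 and Player 5 are above the threshold, contributing 43 each; the remaining 5 contribute 0. Total contributed: 129.
Player 3 keeps 43 and receives 7.3 × 129 × 3/42 = 67.26 from the restocking fund, for a payoff of 110.26.

110.26 dollars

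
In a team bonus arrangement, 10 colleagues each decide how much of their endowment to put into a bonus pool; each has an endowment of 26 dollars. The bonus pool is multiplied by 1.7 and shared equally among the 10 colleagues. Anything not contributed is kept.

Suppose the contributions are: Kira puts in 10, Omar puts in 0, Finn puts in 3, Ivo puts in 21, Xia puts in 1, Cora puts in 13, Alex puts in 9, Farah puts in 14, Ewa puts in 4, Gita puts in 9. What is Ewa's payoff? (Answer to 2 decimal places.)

36.28 dollars

Total contributed: 10 + 0 + 3 + 21 + 1 + 13 + 9 + 14 + 4 + 9 = 84.
Each receives 1.7 × 84 / 10 = 14.28 from the bonus pool.
Ewa keeps 26 − 4 = 22, so Ewa's payoff is 22 + 14.28 = 36.28.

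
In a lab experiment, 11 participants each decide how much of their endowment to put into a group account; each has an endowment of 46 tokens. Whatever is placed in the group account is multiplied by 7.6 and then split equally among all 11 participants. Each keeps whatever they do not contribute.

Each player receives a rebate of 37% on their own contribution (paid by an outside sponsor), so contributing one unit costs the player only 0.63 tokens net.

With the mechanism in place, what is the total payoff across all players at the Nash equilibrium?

4032.82 tokens

With the mechanism, a contributed unit returns (7.6/11) / 0.63 = 1.0967 per unit of net cost to the contributor — now above 1 — so contributing fully is weakly dominant for every player.
So the Nash equilibrium is full contribution by all 11; the group earns 11 × (46 × 0.37 + 7.6 × 46) = 4032.82.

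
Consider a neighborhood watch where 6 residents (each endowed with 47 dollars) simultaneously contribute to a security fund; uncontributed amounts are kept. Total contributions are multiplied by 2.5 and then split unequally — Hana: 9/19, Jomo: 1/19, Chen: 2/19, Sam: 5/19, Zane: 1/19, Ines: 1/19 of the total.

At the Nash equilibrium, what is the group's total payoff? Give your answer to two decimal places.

352.50 dollars

Player j's private return per contributed unit is 2.5 × (j's share). Contributing is weakly dominant for j when that share is at least 1/2.5 = 0.4000, and contributing 0 is dominant otherwise.
The only share above 0.4000 is Hana's 9/19, contributing 47; the remaining 5 contribute 0. Total contributed: 47.
The security fund pays out 2.5 × 47 = 117.50 in total (split across the unequal shares, but the aggregate is all that matters for the group sum).
The 5 free-riders keep 47 each, adding 235. Group total = 235 + 117.50 = 352.50.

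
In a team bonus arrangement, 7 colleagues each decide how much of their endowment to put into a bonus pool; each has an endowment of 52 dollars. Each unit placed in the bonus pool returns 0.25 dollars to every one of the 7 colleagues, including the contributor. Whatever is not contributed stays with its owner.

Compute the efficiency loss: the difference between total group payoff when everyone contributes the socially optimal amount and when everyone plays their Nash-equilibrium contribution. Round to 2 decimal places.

273.00 dollars

The private return per contributed unit is 0.25 < 1, so contributing 0 is dominant for every player. At the Nash equilibrium everyone keeps their 52, and the group total is 7 × 52 = 364.
Each contributed unit returns 1.750 to the group as a whole (0.25 to each of 7 players), which exceeds 1, so the social optimum is full contribution: group total = 1.750 × 364 = 637.00.
Efficiency loss = 637.00 − 364 = 273.00.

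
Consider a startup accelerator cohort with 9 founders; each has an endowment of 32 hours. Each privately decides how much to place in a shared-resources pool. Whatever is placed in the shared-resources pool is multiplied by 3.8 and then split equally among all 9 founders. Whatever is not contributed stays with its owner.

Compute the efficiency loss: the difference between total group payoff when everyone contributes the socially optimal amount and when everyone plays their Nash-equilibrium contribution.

806.40 hours

Each contributed unit returns 3.8/9 = 0.4222 to its contributor — below 1 — so contributing 0 is dominant for every player. At the Nash equilibrium everyone keeps their 32, and the group total is 9 × 32 = 288.
Each contributed unit returns 3.800 to the group as a whole (0.4222 to each of 9 players), which exceeds 1, so the social optimum is full contribution: group total = 3.800 × 288 = 1094.40.
Efficiency loss = 1094.40 − 288 = 806.40.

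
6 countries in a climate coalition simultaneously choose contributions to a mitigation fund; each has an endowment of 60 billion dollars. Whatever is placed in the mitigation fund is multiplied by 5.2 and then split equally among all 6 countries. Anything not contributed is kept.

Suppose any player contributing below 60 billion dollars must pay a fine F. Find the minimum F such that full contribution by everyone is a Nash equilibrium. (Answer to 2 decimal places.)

8.00 billion dollars

Given the others contribute fully, the best deviation is to contribute 0 (any partial contribution still incurs the fine and gives up units whose private return 0.8667 is below 1).
Deviating from 60 to 0 saves 60 billion dollars but forfeits the deviator's share of the drop in the mitigation fund: 5.2/6 × 60 = 52.00.
So the deviation gain is 60 − 52.00 = 8.00, and the fine must be at least 8.00 billion dollars to wipe it out.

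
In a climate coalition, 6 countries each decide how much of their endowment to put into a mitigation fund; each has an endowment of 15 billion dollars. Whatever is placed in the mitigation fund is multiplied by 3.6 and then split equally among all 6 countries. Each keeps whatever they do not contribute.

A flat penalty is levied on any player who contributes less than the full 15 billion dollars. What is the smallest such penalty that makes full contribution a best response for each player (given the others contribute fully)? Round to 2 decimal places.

6.00 billion dollars

Given the others contribute fully, the best deviation is to contribute 0 (any partial contribution still incurs the fine and gives up units whose private return 0.6000 is below 1).
Deviating from 15 to 0 saves 15 billion dollars but forfeits the deviator's share of the drop in the mitigation fund: 3.6/6 × 15 = 9.00.
So the deviation gain is 15 − 9.00 = 6.00, and the fine must be at least 6.00 billion dollars to wipe it out.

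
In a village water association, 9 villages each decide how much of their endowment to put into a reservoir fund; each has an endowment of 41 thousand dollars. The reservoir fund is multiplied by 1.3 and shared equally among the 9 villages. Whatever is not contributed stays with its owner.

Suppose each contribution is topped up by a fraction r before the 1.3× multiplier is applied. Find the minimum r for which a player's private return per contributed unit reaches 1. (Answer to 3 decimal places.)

With matching at rate r, one contributed unit becomes (1 + r) in the reservoir fund and returns 1.3 × (1 + r) / 9 to the contributor.
Setting this equal to 1: 1 + r = 9/1.3 = 6.9231.
So the minimum matching rate is r = 6.9231 − 1 = 5.923.

5.923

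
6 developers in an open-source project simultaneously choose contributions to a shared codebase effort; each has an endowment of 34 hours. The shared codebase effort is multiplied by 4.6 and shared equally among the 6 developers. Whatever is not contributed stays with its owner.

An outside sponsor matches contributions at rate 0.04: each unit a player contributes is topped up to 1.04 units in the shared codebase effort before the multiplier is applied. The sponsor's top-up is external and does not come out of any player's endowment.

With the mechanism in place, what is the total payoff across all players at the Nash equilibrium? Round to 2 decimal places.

204.00 hours

The effective private return is 4.6 × 1.04 / 6 = 0.7973, which is still under 1, so the mechanism doesn't change anyone's dominant strategy: zero contribution.
Everyone keeps their endowment and the group total is 6 × 34 = 204.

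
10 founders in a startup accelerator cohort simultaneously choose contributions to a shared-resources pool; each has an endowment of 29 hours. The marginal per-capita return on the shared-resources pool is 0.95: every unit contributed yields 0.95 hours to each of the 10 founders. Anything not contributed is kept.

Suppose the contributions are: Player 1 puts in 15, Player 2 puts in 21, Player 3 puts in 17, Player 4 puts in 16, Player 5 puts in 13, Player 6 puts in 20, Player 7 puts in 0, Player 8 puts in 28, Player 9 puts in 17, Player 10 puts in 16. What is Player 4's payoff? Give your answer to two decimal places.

167.85 hours

Total contributed: 15 + 21 + 17 + 16 + 13 + 20 + 0 + 28 + 17 + 16 = 163.
Each receives 0.95 × 163 = 154.85 from the shared-resources pool.
Player 4 keeps 29 − 16 = 13, so Player 4's payoff is 13 + 154.85 = 167.85.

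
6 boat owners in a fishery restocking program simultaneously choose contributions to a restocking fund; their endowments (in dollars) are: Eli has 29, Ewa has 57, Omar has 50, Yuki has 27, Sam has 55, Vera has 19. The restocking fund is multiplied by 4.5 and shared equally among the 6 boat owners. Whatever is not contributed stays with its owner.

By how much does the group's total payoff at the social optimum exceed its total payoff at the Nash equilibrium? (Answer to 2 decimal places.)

829.50 dollars

The private return per contributed unit is 4.5/6 = 0.7500 < 1 for every player regardless of endowment, so the Nash equilibrium is zero contribution and the group total is Σ E_j = 29 + 57 + 50 + 27 + 55 + 19 = 237.
Each contributed unit returns 4.500 to the group, so the social optimum is full contribution by everyone: group total = 4.500 × 237 = 1066.50.
Efficiency loss = (4.500 − 1) × 237 = 829.50.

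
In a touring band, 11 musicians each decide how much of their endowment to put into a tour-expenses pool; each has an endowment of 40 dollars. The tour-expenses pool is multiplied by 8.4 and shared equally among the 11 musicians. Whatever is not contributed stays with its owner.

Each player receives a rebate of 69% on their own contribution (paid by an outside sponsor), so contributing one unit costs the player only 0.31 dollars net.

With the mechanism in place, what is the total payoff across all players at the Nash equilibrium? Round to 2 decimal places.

3999.60 dollars

The effective private return per unit is now (8.4/11) / 0.31 = 2.4633 > 1, so every player's dominant strategy flips to full contribution.
So the Nash equilibrium is full contribution by all 11; the group earns 11 × (40 × 0.69 + 8.4 × 40) = 3999.60.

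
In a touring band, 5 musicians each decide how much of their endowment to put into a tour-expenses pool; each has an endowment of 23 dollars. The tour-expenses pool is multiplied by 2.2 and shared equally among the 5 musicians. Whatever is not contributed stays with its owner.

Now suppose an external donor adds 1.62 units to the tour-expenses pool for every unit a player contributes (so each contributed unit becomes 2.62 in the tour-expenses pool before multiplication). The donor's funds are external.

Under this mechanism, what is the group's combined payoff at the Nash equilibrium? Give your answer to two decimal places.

662.86 dollars

With the mechanism, a contributed unit returns 2.2 × 2.62 / 5 = 1.1528 per unit of net cost to the contributor — now above 1 — so contributing fully is weakly dominant for every player.
At the Nash equilibrium everyone contributes 23. Group total payoff = 2.2 × 2.62 × 115 = 662.86.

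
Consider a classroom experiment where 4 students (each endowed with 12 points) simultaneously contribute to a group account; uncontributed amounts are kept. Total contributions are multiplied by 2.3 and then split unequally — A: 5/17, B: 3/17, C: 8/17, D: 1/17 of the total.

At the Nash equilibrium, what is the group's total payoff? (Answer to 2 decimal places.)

63.60 points

Each unit j contributes comes back to j as 2.3 × (j's share), so j prefers to contribute only if that share exceeds 1/2.3 = 0.4348; otherwise keeping the unit dominates.
The only share above 0.4348 is C's 8/17, contributing 12; the remaining 3 contribute 0. Total contributed: 12.
The group account pays out 2.3 × 12 = 27.60 in total (split across the unequal shares, but the aggregate is all that matters for the group sum).
The 3 free-riders keep 12 each, adding 36. Group total = 36 + 27.60 = 63.60.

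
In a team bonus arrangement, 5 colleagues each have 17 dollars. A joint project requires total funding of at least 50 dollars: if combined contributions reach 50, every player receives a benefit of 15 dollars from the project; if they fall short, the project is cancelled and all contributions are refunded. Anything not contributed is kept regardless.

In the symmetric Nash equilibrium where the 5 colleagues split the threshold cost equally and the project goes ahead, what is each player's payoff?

22 dollars

Equal share of the threshold: 50/5 = 10.
At this profile no one gains by cutting their contribution: any cut drops the total below 50, the project is cancelled, contributions are refunded, and the deviator ends with 17, which is less than 17 − 10 + 15 = 22. Contributing more than 10 just wastes the excess. So contributing exactly 10 is a best response.
Each player's payoff: 17 − 10 + 15 = 22.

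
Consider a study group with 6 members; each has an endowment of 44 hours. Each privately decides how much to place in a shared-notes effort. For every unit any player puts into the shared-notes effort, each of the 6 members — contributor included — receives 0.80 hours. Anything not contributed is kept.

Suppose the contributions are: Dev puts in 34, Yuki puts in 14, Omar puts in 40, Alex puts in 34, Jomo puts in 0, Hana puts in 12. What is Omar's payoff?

Total contributed: 34 + 14 + 40 + 34 + 0 + 12 = 134.
Each receives 0.80 × 134 = 107.20 from the shared-notes effort.
Omar keeps 44 − 40 = 4, so Omar's payoff is 4 + 107.20 = 111.20.

111.20 hours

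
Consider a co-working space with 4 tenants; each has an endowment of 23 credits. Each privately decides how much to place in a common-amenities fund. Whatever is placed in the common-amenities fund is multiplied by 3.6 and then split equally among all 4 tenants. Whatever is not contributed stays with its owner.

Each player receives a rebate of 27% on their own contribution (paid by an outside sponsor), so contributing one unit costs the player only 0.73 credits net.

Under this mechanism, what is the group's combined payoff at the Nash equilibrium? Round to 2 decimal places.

356.04 credits

Under the mechanism each unit contributed yields (3.6/4) / 0.73 = 1.2329 back to its contributor per unit of net cost, which exceeds 1, making full contribution the dominant choice for everyone.
At the Nash equilibrium everyone contributes 23. Group total payoff = 4 × (23 × 0.27 + 3.6 × 23) = 356.04.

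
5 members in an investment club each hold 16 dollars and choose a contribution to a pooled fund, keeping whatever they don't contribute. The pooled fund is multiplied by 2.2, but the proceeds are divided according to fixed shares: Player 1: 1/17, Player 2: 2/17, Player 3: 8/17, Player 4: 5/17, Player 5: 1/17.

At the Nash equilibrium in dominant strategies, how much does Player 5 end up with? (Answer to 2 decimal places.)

18.07 dollars

Each unit j contributes comes back to j as 2.2 × (j's share), so j prefers to contribute only if that share exceeds 1/2.2 = 0.4545; otherwise keeping the unit dominates.
Only Player 3 (8/17) clears that bar, contributing 16; the remaining 4 contribute 0. Total contributed: 16.
Player 5 keeps 16 and receives 2.2 × 16 × 1/17 = 2.07 from the pooled fund, for a payoff of 18.07.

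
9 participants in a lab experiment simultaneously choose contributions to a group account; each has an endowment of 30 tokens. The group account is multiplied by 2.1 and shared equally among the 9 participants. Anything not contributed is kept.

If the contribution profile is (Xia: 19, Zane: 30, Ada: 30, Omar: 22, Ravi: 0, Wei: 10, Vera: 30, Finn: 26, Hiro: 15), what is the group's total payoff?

Total contributed: 19 + 30 + 30 + 22 + 0 + 10 + 30 + 26 + 15 = 182; total kept: 9 × 30 − 182 = 88.
The group account pays out 2.1 × 182 = 382.20 in aggregate.
Group total = 88 + 382.20 = 470.20.

470.20 tokens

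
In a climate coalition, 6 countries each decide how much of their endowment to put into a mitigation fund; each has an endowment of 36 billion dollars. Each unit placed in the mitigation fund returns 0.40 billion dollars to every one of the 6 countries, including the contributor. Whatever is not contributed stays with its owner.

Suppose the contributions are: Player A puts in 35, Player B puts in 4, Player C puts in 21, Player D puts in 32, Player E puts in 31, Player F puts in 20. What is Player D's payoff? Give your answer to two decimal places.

61.20 billion dollars

Total contributed: 35 + 4 + 21 + 32 + 31 + 20 = 143.
Each receives 0.40 × 143 = 57.20 from the mitigation fund.
Player D keeps 36 − 32 = 4, so Player D's payoff is 4 + 57.20 = 61.20.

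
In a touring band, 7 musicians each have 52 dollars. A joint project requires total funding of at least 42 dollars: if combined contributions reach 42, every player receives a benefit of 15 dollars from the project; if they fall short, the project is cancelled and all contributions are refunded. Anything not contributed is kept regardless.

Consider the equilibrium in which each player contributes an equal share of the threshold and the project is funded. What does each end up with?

61 dollars

Equal share of the threshold: 42/7 = 6.
At this profile no one gains by cutting their contribution: any cut drops the total below 42, the project is cancelled, contributions are refunded, and the deviator ends with 52, which is less than 52 − 6 + 15 = 61. Contributing more than 6 just wastes the excess. So contributing exactly 6 is a best response.
Each player's payoff: 52 − 6 + 15 = 61.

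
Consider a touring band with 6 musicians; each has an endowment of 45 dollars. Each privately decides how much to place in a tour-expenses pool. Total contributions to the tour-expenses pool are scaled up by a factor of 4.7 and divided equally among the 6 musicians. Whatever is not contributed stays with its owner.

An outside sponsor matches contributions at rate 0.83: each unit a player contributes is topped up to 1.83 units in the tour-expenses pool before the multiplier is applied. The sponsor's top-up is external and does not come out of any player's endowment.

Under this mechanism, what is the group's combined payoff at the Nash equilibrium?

The effective private return per unit is now 4.7 × 1.83 / 6 = 1.4335 > 1, so every player's dominant strategy flips to full contribution.
At the Nash equilibrium everyone contributes 45. Group total payoff = 4.7 × 1.83 × 270 = 2322.27.

2322.27 dollars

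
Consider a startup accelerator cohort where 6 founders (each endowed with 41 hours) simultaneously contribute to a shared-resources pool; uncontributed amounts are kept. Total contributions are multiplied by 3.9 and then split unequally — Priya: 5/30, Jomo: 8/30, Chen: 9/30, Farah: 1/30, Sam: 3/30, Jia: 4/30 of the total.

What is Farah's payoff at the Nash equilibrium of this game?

For player j, contributing a unit is worthwhile iff 3.9 × (j's share) ≥ 1, i.e. iff j's share is at least 0.2564.
Jomo and Chen are above the threshold, contributing 41 each; the remaining 4 contribute 0. Total contributed: 82.
Farah keeps 41 and receives 3.9 × 82 × 1/30 = 10.66 from the shared-resources pool, for a payoff of 51.66.

51.66 hours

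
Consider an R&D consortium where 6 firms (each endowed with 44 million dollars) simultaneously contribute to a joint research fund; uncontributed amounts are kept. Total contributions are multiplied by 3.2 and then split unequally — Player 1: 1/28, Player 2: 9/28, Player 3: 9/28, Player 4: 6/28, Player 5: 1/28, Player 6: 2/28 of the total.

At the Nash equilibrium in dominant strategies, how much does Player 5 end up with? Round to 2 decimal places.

54.06 million dollars

A player with share s gets back 3.2·s per unit contributed, so full contribution is dominant for anyone with s > 1/3.2 = 0.3125 and zero contribution is dominant for anyone below.
The shares above 0.3125 belong to Player 2 and Player 3, contributing 44 each; the remaining 4 contribute 0. Total contributed: 88.
Player 5 keeps 44 and receives 3.2 × 88 × 1/28 = 10.06 from the joint research fund, for a payoff of 54.06.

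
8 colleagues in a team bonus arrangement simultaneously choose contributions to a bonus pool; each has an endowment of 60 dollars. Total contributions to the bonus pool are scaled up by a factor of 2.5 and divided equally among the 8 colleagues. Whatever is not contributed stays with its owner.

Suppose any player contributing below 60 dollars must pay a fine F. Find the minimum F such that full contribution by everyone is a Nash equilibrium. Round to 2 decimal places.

41.25 dollars

Given the others contribute fully, the best deviation is to contribute 0 (any partial contribution still incurs the fine and gives up units whose private return 0.3125 is below 1).
Deviating from 60 to 0 saves 60 dollars but forfeits the deviator's share of the drop in the bonus pool: 2.5/8 × 60 = 18.75.
So the deviation gain is 60 − 18.75 = 41.25, and the fine must be at least 41.25 dollars to wipe it out.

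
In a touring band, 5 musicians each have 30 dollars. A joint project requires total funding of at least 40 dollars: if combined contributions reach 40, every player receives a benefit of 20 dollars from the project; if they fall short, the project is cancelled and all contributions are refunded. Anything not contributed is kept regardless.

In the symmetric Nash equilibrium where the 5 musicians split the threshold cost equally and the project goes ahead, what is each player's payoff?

42 dollars

Equal share of the threshold: 40/5 = 8.
At this profile no one gains by cutting their contribution: any cut drops the total below 40, the project is cancelled, contributions are refunded, and the deviator ends with 30, which is less than 30 − 8 + 20 = 42. Contributing more than 8 just wastes the excess. So contributing exactly 8 is a best response.
Each player's payoff: 30 − 8 + 20 = 42.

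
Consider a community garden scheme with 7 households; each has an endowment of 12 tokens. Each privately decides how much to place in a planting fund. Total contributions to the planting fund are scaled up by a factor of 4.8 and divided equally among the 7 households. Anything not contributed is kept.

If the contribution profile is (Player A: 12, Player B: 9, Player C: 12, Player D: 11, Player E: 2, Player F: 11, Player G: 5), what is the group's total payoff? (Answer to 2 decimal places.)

319.60 tokens

Total contributed: 12 + 9 + 12 + 11 + 2 + 11 + 5 = 62; total kept: 7 × 12 − 62 = 22.
The planting fund pays out 4.8 × 62 = 297.60 in aggregate.
Group total = 22 + 297.60 = 319.60.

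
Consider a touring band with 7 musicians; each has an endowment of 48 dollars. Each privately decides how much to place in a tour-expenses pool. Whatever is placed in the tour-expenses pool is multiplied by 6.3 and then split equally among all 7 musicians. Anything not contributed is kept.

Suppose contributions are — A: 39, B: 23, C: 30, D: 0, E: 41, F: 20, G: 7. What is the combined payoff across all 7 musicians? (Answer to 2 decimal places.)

Total contributed: 39 + 23 + 30 + 0 + 41 + 20 + 7 = 160; total kept: 7 × 48 − 160 = 176.
The tour-expenses pool pays out 6.3 × 160 = 1008.00 in aggregate.
Group total = 176 + 1008.00 = 1184.00.

1184.00 dollars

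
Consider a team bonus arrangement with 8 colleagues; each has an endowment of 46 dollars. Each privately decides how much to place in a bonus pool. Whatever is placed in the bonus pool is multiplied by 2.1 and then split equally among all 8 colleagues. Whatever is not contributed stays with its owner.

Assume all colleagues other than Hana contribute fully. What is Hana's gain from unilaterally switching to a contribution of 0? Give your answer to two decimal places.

Switching from a contribution of 46 to 0 lets Hana keep an extra 46 dollars, but lowers the bonus pool by 46, which costs Hana their own share of that drop: 2.1/8 × 46 = 12.07.
Net gain = 46 − 12.07 = 33.93. The private return per contributed unit (0.2625) is below 1, so free-riding is indeed the best response regardless of what the others do.

33.93 dollars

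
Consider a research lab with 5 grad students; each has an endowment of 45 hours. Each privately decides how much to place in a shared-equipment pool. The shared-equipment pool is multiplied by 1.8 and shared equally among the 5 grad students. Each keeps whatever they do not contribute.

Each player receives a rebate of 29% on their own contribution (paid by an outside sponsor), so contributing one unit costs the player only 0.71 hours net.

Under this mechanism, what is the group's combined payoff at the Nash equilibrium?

The effective private return is (1.8/5) / 0.71 = 0.5070, which is still under 1, so the mechanism doesn't change anyone's dominant strategy: zero contribution.
At the Nash equilibrium no one contributes; group total payoff = 5 × 45 = 225.

225.00 hours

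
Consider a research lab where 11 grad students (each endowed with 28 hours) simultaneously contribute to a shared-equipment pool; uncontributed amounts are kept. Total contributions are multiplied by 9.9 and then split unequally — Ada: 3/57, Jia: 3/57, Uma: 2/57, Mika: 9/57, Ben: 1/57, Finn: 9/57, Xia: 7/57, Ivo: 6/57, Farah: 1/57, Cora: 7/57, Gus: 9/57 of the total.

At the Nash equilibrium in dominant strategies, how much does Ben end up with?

Player j's private return per contributed unit is 9.9 × (j's share). Contributing is weakly dominant for j when that share is at least 1/9.9 = 0.1010, and contributing 0 is dominant otherwise.
Mika, Finn, Xia, Ivo, Cora and Gus clear that bar, contributing 28 each; the remaining 5 contribute 0. Total contributed: 168.
Ben keeps 28 and receives 9.9 × 168 × 1/57 = 29.18 from the shared-equipment pool, for a payoff of 57.18.

57.18 hours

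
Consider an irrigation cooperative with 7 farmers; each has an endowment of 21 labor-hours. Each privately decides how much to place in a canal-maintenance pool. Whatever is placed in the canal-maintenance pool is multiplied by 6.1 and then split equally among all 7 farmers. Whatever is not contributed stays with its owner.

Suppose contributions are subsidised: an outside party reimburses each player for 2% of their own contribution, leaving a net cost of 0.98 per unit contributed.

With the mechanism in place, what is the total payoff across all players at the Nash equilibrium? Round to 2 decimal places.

147.00 labor-hours

With the mechanism, a contributed unit returns (6.1/7) / 0.98 = 0.8892 per unit of net cost — still below 1 — so contributing 0 remains dominant for every player.
At the Nash equilibrium no one contributes; group total payoff = 7 × 21 = 147.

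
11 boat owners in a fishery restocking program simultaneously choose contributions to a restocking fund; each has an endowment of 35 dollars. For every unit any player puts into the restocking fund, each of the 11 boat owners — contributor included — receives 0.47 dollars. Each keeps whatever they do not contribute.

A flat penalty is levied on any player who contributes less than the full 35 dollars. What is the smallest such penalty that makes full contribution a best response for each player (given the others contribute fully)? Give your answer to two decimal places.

18.55 dollars

Given the others contribute fully, the best deviation is to contribute 0 (any partial contribution still incurs the fine and gives up units whose private return 0.47 is below 1).
Deviating from 35 to 0 saves 35 dollars but forfeits the deviator's share of the drop in the restocking fund: 0.47 × 35 = 16.45.
So the deviation gain is 35 − 16.45 = 18.55, and the fine must be at least 18.55 dollars to wipe it out.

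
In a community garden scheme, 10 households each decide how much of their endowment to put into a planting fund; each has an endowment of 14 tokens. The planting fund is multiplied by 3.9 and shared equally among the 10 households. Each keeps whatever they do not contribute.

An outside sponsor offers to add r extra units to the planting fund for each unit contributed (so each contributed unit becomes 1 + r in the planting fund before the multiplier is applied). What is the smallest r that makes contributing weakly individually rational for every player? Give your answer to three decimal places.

1.564

With matching at rate r, one contributed unit becomes (1 + r) in the planting fund and returns 3.9 × (1 + r) / 10 to the contributor.
Setting this equal to 1: 1 + r = 10/3.9 = 2.5641.
So the minimum matching rate is r = 2.5641 − 1 = 1.564.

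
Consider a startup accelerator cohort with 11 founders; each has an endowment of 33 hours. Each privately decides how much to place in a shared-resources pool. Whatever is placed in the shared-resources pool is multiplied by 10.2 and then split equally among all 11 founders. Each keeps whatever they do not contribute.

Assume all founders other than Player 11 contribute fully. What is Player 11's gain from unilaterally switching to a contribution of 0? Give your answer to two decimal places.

2.40 hours

Switching from a contribution of 33 to 0 lets Player 11 keep an extra 33 hours, but lowers the shared-resources pool by 33, which costs Player 11 their own share of that drop: 10.2/11 × 33 = 30.60.
Net gain = 33 − 30.60 = 2.40. The private return per contributed unit (0.9273) is below 1, so free-riding is indeed the best response regardless of what the others do.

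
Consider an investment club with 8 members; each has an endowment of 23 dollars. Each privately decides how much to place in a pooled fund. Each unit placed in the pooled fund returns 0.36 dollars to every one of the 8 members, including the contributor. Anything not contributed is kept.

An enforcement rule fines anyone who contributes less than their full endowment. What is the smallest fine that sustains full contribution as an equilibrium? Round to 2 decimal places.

14.72 dollars

Given the others contribute fully, the best deviation is to contribute 0 (any partial contribution still incurs the fine and gives up units whose private return 0.36 is below 1).
Deviating from 23 to 0 saves 23 dollars but forfeits the deviator's share of the drop in the pooled fund: 0.36 × 23 = 8.28.
So the deviation gain is 23 − 8.28 = 14.72, and the fine must be at least 14.72 dollars to wipe it out.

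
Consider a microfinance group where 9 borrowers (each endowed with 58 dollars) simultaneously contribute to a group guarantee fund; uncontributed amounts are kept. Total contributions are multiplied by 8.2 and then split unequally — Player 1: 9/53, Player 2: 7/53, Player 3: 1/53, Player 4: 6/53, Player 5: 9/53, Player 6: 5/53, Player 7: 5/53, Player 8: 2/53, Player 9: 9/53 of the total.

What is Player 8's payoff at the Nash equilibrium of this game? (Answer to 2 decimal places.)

129.79 dollars

A player with share s gets back 8.2·s per unit contributed, so full contribution is dominant for anyone with s > 1/8.2 = 0.1220 and zero contribution is dominant for anyone below.
Player 1, Player 2, Player 5 and Player 9 are above the threshold, contributing 58 each; the remaining 5 contribute 0. Total contributed: 232.
Player 8 keeps 58 and receives 8.2 × 232 × 2/53 = 71.79 from the group guarantee fund, for a payoff of 129.79.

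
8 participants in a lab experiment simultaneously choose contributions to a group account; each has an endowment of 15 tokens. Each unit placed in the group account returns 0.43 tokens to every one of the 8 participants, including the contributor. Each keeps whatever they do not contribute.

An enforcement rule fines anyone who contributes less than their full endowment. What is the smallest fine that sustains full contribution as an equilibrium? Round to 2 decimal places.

Given the others contribute fully, the best deviation is to contribute 0 (any partial contribution still incurs the fine and gives up units whose private return 0.43 is below 1).
Deviating from 15 to 0 saves 15 tokens but forfeits the deviator's share of the drop in the group account: 0.43 × 15 = 6.45.
So the deviation gain is 15 − 6.45 = 8.55, and the fine must be at least 8.55 tokens to wipe it out.

8.55 tokens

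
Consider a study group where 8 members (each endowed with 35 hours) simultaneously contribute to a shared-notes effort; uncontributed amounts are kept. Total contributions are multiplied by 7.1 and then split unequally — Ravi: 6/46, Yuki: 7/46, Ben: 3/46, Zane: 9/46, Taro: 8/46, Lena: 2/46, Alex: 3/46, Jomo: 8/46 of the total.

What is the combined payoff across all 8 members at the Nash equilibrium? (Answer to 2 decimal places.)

Player j's private return per contributed unit is 7.1 × (j's share). Contributing is weakly dominant for j when that share is at least 1/7.1 = 0.1408, and contributing 0 is dominant otherwise.
Yuki, Zane, Taro and Jomo are above the threshold, contributing 35 each; the remaining 4 contribute 0. Total contributed: 140.
The shared-notes effort pays out 7.1 × 140 = 994.00 in total (split across the unequal shares, but the aggregate is all that matters for the group sum).
The 4 free-riders keep 35 each, adding 140. Group total = 140 + 994.00 = 1134.00.

1134.00 hours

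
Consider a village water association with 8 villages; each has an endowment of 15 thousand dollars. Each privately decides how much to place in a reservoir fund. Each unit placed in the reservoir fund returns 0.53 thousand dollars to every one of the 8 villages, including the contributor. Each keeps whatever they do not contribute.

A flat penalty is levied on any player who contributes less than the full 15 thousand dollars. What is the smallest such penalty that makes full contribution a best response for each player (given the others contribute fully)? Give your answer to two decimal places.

7.05 thousand dollars

Given the others contribute fully, the best deviation is to contribute 0 (any partial contribution still incurs the fine and gives up units whose private return 0.53 is below 1).
Deviating from 15 to 0 saves 15 thousand dollars but forfeits the deviator's share of the drop in the reservoir fund: 0.53 × 15 = 7.95.
So the deviation gain is 15 − 7.95 = 7.05, and the fine must be at least 7.05 thousand dollars to wipe it out.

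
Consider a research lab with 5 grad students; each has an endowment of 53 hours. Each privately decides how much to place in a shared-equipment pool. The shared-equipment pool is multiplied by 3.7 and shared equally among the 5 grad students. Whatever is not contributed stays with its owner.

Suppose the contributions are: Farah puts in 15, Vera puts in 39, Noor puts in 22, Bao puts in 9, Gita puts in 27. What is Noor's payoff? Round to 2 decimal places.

Total contributed: 15 + 39 + 22 + 9 + 27 = 112.
Each receives 3.7 × 112 / 5 = 82.88 from the shared-equipment pool.
Noor keeps 53 − 22 = 31, so Noor's payoff is 31 + 82.88 = 113.88.

113.88 hours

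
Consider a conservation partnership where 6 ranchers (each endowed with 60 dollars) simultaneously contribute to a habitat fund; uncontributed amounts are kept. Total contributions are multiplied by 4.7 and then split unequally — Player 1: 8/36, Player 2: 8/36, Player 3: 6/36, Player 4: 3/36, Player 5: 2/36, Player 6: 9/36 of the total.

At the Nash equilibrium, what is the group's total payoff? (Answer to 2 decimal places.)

1026.00 dollars

Player j's private return per contributed unit is 4.7 × (j's share). Contributing is weakly dominant for j when that share is at least 1/4.7 = 0.2128, and contributing 0 is dominant otherwise.
The shares above 0.2128 belong to Player 1, Player 2 and Player 6, contributing 60 each; the remaining 3 contribute 0. Total contributed: 180.
The habitat fund pays out 4.7 × 180 = 846.00 in total (split across the unequal shares, but the aggregate is all that matters for the group sum).
The 3 free-riders keep 60 each, adding 180. Group total = 180 + 846.00 = 1026.00.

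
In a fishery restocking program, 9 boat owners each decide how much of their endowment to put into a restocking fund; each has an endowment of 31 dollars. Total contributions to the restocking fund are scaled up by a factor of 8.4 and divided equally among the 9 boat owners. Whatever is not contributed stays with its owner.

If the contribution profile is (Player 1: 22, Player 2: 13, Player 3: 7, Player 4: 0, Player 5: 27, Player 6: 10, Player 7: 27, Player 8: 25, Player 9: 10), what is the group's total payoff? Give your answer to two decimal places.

Total contributed: 22 + 13 + 7 + 0 + 27 + 10 + 27 + 25 + 10 = 141; total kept: 9 × 31 − 141 = 138.
The restocking fund pays out 8.4 × 141 = 1184.40 in aggregate.
Group total = 138 + 1184.40 = 1322.40.

1322.40 dollars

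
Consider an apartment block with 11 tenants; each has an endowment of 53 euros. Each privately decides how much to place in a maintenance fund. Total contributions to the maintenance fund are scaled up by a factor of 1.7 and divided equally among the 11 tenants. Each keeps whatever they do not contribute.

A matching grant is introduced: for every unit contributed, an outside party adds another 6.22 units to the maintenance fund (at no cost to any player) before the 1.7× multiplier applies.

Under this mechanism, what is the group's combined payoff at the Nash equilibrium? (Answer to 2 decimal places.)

The effective private return per unit is now 1.7 × 7.22 / 11 = 1.1158 > 1, so every player's dominant strategy flips to full contribution.
So the Nash equilibrium is full contribution by all 11; the group earns 1.7 × 7.22 × 583 = 7155.74.

7155.74 euros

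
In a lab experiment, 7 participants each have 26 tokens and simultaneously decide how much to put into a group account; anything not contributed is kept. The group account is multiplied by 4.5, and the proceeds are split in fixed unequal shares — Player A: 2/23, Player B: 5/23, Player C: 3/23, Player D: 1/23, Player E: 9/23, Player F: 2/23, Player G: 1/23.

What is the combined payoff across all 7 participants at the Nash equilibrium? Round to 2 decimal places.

Each unit j contributes comes back to j as 4.5 × (j's share), so j prefers to contribute only if that share exceeds 1/4.5 = 0.2222; otherwise keeping the unit dominates.
The only share above 0.2222 is Player E's 9/23, contributing 26; the remaining 6 contribute 0. Total contributed: 26.
The group account pays out 4.5 × 26 = 117.00 in total (split across the unequal shares, but the aggregate is all that matters for the group sum).
The 6 free-riders keep 26 each, adding 156. Group total = 156 + 117.00 = 273.00.

273.00 tokens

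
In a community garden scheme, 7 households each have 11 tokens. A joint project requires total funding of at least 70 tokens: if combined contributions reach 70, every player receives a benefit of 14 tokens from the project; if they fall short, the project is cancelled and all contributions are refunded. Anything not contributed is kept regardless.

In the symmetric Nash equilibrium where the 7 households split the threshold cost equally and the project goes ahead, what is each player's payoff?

Equal share of the threshold: 70/7 = 10.
At this profile no one gains by cutting their contribution: any cut drops the total below 70, the project is cancelled, contributions are refunded, and the deviator ends with 11, which is less than 11 − 10 + 14 = 15. Contributing more than 10 just wastes the excess. So contributing exactly 10 is a best response.
Each player's payoff: 11 − 10 + 14 = 15.

15 tokens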